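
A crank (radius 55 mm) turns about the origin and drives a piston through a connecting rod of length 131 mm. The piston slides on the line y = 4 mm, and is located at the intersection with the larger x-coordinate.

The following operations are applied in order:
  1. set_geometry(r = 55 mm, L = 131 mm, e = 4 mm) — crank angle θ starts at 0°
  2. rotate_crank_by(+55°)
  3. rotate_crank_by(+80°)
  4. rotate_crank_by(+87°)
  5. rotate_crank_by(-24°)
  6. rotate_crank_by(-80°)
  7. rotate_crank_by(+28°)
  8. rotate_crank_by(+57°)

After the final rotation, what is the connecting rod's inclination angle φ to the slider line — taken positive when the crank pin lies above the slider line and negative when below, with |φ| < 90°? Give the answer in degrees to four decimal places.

-11.2203

set_geometry: r = 55 mm, L = 131 mm, e = 4 mm; θ ← 0°
rotate_crank_by(+55°): θ ← 0° +55° = 55°
rotate_crank_by(+80°): θ ← 55° +80° = 135°
rotate_crank_by(+87°): θ ← 135° +87° = 222°
rotate_crank_by(-24°): θ ← 222° -24° = 198°
rotate_crank_by(-80°): θ ← 198° -80° = 118°
rotate_crank_by(+28°): θ ← 118° +28° = 146°
rotate_crank_by(+57°): θ ← 146° +57° = 203°
crank pin P = (r cos θ, r sin θ) = (-50.627767, -21.490212)
h = r sin θ − e = -21.490212 − 4 = -25.490212
sin φ = h / L = -25.490212 / 131 = -0.19458177
φ = arcsin(-0.19458177) = -11.220293°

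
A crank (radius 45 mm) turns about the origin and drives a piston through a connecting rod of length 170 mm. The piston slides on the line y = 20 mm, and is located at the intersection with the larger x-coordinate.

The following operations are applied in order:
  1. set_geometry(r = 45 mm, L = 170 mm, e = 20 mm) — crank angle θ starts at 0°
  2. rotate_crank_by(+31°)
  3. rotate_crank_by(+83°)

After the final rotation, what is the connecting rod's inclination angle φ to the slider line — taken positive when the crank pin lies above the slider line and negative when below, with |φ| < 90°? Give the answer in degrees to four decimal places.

7.1330

set_geometry: r = 45 mm, L = 170 mm, e = 20 mm; θ ← 0°
rotate_crank_by(+31°): θ ← 0° +31° = 31°
rotate_crank_by(+83°): θ ← 31° +83° = 114°
crank pin P = (r cos θ, r sin θ) = (-18.303149, 41.109546)
h = r sin θ − e = 41.109546 − 20 = 21.109546
sin φ = h / L = 21.109546 / 170 = 0.12417380
φ = arcsin(0.12417380) = 7.133046°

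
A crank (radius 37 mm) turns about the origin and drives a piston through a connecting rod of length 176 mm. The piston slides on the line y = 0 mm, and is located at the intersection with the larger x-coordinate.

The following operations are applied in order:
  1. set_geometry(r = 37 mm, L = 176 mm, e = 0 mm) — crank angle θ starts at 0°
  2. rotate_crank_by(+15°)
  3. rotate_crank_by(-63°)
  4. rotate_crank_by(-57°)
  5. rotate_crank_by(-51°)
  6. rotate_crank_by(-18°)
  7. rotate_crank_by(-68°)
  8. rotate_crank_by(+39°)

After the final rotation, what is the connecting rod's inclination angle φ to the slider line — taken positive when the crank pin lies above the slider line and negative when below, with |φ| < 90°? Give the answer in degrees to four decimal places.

4.7117

set_geometry: r = 37 mm, L = 176 mm, e = 0 mm; θ ← 0°
rotate_crank_by(+15°): θ ← 0° +15° = 15°
rotate_crank_by(-63°): θ ← 15° -63° = -48°
rotate_crank_by(-57°): θ ← -48° -57° = -105°
rotate_crank_by(-51°): θ ← -105° -51° = -156°
rotate_crank_by(-18°): θ ← -156° -18° = -174°
rotate_crank_by(-68°): θ ← -174° -68° = -242°
rotate_crank_by(+39°): θ ← -242° +39° = -203°
crank pin P = (r cos θ, r sin θ) = (-34.058680, 14.457052)
h = r sin θ − e = 14.457052 − 0 = 14.457052
sin φ = h / L = 14.457052 / 176 = 0.08214234
φ = arcsin(0.08214234) = 4.711718°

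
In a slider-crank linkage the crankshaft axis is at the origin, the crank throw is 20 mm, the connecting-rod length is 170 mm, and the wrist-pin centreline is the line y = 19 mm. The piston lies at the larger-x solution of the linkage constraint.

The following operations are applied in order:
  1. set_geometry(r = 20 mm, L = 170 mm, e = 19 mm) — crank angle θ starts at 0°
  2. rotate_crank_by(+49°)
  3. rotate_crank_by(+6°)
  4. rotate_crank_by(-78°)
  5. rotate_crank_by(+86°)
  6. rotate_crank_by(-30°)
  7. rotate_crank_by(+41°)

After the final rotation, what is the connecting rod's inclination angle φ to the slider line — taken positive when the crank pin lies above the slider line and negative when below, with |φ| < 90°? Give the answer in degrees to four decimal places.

set_geometry: r = 20 mm, L = 170 mm, e = 19 mm; θ ← 0°
rotate_crank_by(+49°): θ ← 0° +49° = 49°
rotate_crank_by(+6°): θ ← 49° +6° = 55°
rotate_crank_by(-78°): θ ← 55° -78° = -23°
rotate_crank_by(+86°): θ ← -23° +86° = 63°
rotate_crank_by(-30°): θ ← 63° -30° = 33°
rotate_crank_by(+41°): θ ← 33° +41° = 74°
crank pin P = (r cos θ, r sin θ) = (5.512747, 19.225234)
h = r sin θ − e = 19.225234 − 19 = 0.225234
sin φ = h / L = 0.225234 / 170 = 0.00132491
φ = arcsin(0.00132491) = 0.075912°

0.0759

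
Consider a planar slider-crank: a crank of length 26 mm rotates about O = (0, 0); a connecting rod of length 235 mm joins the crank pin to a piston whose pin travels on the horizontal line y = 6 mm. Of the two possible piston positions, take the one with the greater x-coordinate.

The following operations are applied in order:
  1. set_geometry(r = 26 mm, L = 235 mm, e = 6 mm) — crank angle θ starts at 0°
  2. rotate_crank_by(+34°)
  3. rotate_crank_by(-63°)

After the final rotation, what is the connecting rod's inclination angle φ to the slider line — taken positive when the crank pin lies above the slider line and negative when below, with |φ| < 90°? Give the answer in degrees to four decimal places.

set_geometry: r = 26 mm, L = 235 mm, e = 6 mm; θ ← 0°
rotate_crank_by(+34°): θ ← 0° +34° = 34°
rotate_crank_by(-63°): θ ← 34° -63° = -29°
crank pin P = (r cos θ, r sin θ) = (22.740112, -12.605050)
h = r sin θ − e = -12.605050 − 6 = -18.605050
sin φ = h / L = -18.605050 / 235 = -0.07917043
φ = arcsin(-0.07917043) = -4.540883°

-4.5409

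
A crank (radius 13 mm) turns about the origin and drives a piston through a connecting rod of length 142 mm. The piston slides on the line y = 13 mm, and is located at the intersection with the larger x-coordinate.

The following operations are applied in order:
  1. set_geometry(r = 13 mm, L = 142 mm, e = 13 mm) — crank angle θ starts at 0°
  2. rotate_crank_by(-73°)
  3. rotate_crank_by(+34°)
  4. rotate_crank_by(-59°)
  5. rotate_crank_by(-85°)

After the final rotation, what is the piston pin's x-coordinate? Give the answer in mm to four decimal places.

128.4824

set_geometry: r = 13 mm, L = 142 mm, e = 13 mm; θ ← 0°
rotate_crank_by(-73°): θ ← 0° -73° = -73°
rotate_crank_by(+34°): θ ← -73° +34° = -39°
rotate_crank_by(-59°): θ ← -39° -59° = -98°
rotate_crank_by(-85°): θ ← -98° -85° = -183°
crank pin P = (r cos θ, r sin θ) = (-12.982184, 0.680367)
h = r sin θ − e = 0.680367 − 13 = -12.319633
x = r cos θ + √(L² − h²) = -12.982184 + √(20164.0 − 151.7733) = -12.982184 + 141.464577 = 128.482393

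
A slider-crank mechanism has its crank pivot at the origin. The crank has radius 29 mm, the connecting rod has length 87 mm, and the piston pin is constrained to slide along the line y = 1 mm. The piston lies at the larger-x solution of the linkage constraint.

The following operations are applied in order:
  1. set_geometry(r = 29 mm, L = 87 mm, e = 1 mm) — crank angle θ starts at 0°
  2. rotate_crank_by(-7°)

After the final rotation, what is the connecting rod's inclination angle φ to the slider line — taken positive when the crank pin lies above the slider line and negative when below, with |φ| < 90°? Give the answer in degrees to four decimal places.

set_geometry: r = 29 mm, L = 87 mm, e = 1 mm; θ ← 0°
rotate_crank_by(-7°): θ ← 0° -7° = -7°
crank pin P = (r cos θ, r sin θ) = (28.783838, -3.534211)
h = r sin θ − e = -3.534211 − 1 = -4.534211
sin φ = h / L = -4.534211 / 87 = -0.05211737
φ = arcsin(-0.05211737) = -2.987459°

-2.9875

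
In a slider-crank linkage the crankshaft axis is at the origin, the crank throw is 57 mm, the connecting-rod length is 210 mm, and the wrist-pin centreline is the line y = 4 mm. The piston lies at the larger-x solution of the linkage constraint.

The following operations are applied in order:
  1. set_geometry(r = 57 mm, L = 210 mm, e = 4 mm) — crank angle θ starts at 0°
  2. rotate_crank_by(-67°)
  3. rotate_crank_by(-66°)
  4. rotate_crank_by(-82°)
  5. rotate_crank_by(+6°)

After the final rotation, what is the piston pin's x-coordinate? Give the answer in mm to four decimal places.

set_geometry: r = 57 mm, L = 210 mm, e = 4 mm; θ ← 0°
rotate_crank_by(-67°): θ ← 0° -67° = -67°
rotate_crank_by(-66°): θ ← -67° -66° = -133°
rotate_crank_by(-82°): θ ← -133° -82° = -215°
rotate_crank_by(+6°): θ ← -215° +6° = -209°
crank pin P = (r cos θ, r sin θ) = (-49.853323, 27.634148)
h = r sin θ − e = 27.634148 − 4 = 23.634148
x = r cos θ + √(L² − h²) = -49.853323 + √(44100.0 − 558.5730) = -49.853323 + 208.665826 = 158.812503

158.8125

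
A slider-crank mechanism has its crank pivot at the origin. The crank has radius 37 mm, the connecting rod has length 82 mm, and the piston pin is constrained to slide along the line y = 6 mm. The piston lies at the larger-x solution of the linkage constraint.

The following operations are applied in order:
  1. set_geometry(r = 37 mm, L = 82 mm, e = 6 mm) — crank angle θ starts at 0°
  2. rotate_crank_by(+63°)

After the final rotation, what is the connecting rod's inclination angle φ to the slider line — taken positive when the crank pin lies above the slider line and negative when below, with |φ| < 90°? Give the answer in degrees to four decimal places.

set_geometry: r = 37 mm, L = 82 mm, e = 6 mm; θ ← 0°
rotate_crank_by(+63°): θ ← 0° +63° = 63°
crank pin P = (r cos θ, r sin θ) = (16.797648, 32.967241)
h = r sin θ − e = 32.967241 − 6 = 26.967241
sin φ = h / L = 26.967241 / 82 = 0.32886880
φ = arcsin(0.32886880) = 19.200130°

19.2001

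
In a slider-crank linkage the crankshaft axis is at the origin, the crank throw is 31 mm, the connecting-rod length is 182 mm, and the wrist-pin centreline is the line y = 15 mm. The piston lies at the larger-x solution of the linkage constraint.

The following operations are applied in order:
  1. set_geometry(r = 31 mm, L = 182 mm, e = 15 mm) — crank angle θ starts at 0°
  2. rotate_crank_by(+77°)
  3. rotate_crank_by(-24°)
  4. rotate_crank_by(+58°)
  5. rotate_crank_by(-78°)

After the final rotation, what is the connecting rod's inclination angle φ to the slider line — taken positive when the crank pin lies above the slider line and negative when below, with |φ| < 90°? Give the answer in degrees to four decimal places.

set_geometry: r = 31 mm, L = 182 mm, e = 15 mm; θ ← 0°
rotate_crank_by(+77°): θ ← 0° +77° = 77°
rotate_crank_by(-24°): θ ← 77° -24° = 53°
rotate_crank_by(+58°): θ ← 53° +58° = 111°
rotate_crank_by(-78°): θ ← 111° -78° = 33°
crank pin P = (r cos θ, r sin θ) = (25.998788, 16.883810)
h = r sin θ − e = 16.883810 − 15 = 1.883810
sin φ = h / L = 1.883810 / 182 = 0.01035060
φ = arcsin(0.01035060) = 0.593057°

0.5931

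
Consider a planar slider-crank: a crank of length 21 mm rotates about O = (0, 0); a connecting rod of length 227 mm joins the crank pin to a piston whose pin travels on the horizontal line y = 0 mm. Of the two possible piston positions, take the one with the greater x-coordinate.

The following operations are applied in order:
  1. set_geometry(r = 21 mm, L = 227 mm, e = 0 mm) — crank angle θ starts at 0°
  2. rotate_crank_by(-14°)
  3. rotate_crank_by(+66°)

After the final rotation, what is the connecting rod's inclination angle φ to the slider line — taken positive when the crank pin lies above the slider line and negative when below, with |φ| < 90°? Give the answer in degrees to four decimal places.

4.1806

set_geometry: r = 21 mm, L = 227 mm, e = 0 mm; θ ← 0°
rotate_crank_by(-14°): θ ← 0° -14° = -14°
rotate_crank_by(+66°): θ ← -14° +66° = 52°
crank pin P = (r cos θ, r sin θ) = (12.928891, 16.548226)
h = r sin θ − e = 16.548226 − 0 = 16.548226
sin φ = h / L = 16.548226 / 227 = 0.07289967
φ = arcsin(0.07289967) = 4.180552°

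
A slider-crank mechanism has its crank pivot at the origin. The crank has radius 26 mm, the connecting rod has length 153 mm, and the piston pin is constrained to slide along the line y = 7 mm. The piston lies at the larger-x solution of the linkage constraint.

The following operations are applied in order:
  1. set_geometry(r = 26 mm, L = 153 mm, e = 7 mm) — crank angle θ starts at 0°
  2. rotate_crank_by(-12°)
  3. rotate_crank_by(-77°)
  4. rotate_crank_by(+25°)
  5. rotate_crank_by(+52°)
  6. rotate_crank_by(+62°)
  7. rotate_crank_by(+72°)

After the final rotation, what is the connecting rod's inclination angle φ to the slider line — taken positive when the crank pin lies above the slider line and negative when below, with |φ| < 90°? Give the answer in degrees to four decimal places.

set_geometry: r = 26 mm, L = 153 mm, e = 7 mm; θ ← 0°
rotate_crank_by(-12°): θ ← 0° -12° = -12°
rotate_crank_by(-77°): θ ← -12° -77° = -89°
rotate_crank_by(+25°): θ ← -89° +25° = -64°
rotate_crank_by(+52°): θ ← -64° +52° = -12°
rotate_crank_by(+62°): θ ← -12° +62° = 50°
rotate_crank_by(+72°): θ ← 50° +72° = 122°
crank pin P = (r cos θ, r sin θ) = (-13.777901, 22.049251)
h = r sin θ − e = 22.049251 − 7 = 15.049251
sin φ = h / L = 15.049251 / 153 = 0.09836111
φ = arcsin(0.09836111) = 5.644804°

5.6448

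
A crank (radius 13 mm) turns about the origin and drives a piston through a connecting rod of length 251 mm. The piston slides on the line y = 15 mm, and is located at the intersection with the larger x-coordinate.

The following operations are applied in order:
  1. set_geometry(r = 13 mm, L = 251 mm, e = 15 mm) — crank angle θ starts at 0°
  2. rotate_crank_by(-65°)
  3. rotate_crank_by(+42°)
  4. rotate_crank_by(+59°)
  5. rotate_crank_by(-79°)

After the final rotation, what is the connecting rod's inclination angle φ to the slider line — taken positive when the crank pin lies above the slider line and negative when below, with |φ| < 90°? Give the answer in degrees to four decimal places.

set_geometry: r = 13 mm, L = 251 mm, e = 15 mm; θ ← 0°
rotate_crank_by(-65°): θ ← 0° -65° = -65°
rotate_crank_by(+42°): θ ← -65° +42° = -23°
rotate_crank_by(+59°): θ ← -23° +59° = 36°
rotate_crank_by(-79°): θ ← 36° -79° = -43°
crank pin P = (r cos θ, r sin θ) = (9.507598, -8.865979)
h = r sin θ − e = -8.865979 − 15 = -23.865979
sin φ = h / L = -23.865979 / 251 = -0.09508358
φ = arcsin(-0.09508358) = -5.456130°

-5.4561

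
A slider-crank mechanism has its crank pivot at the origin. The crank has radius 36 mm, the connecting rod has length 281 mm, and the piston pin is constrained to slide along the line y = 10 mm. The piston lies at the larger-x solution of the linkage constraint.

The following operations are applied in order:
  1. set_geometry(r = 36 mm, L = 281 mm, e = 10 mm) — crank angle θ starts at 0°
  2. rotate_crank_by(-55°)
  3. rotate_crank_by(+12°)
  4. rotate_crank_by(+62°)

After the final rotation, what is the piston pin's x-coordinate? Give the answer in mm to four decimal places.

315.0334

set_geometry: r = 36 mm, L = 281 mm, e = 10 mm; θ ← 0°
rotate_crank_by(-55°): θ ← 0° -55° = -55°
rotate_crank_by(+12°): θ ← -55° +12° = -43°
rotate_crank_by(+62°): θ ← -43° +62° = 19°
crank pin P = (r cos θ, r sin θ) = (34.038669, 11.720454)
h = r sin θ − e = 11.720454 − 10 = 1.720454
x = r cos θ + √(L² − h²) = 34.038669 + √(78961.0 − 2.9600) = 34.038669 + 280.994733 = 315.033402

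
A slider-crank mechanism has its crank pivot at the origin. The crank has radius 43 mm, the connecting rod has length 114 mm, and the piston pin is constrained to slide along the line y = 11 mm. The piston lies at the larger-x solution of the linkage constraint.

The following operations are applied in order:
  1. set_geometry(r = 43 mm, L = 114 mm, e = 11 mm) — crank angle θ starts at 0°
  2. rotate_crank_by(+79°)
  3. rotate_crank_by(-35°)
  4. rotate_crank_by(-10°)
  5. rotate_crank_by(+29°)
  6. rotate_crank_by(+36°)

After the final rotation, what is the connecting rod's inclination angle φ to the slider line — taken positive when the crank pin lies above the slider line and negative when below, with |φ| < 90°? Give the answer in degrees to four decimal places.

16.0251

set_geometry: r = 43 mm, L = 114 mm, e = 11 mm; θ ← 0°
rotate_crank_by(+79°): θ ← 0° +79° = 79°
rotate_crank_by(-35°): θ ← 79° -35° = 44°
rotate_crank_by(-10°): θ ← 44° -10° = 34°
rotate_crank_by(+29°): θ ← 34° +29° = 63°
rotate_crank_by(+36°): θ ← 63° +36° = 99°
crank pin P = (r cos θ, r sin θ) = (-6.726682, 42.470599)
h = r sin θ − e = 42.470599 − 11 = 31.470599
sin φ = h / L = 31.470599 / 114 = 0.27605788
φ = arcsin(0.27605788) = 16.025067°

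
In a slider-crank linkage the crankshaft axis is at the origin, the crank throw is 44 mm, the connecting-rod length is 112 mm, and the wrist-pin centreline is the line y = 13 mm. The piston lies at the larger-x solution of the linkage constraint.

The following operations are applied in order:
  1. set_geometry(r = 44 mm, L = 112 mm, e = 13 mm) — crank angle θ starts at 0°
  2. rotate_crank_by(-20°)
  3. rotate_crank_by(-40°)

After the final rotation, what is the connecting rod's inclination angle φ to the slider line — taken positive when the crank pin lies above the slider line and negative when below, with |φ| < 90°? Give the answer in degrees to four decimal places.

set_geometry: r = 44 mm, L = 112 mm, e = 13 mm; θ ← 0°
rotate_crank_by(-20°): θ ← 0° -20° = -20°
rotate_crank_by(-40°): θ ← -20° -40° = -60°
crank pin P = (r cos θ, r sin θ) = (22.000000, -38.105118)
h = r sin θ − e = -38.105118 − 13 = -51.105118
sin φ = h / L = -51.105118 / 112 = -0.45629569
φ = arcsin(-0.45629569) = -27.148333°

-27.1483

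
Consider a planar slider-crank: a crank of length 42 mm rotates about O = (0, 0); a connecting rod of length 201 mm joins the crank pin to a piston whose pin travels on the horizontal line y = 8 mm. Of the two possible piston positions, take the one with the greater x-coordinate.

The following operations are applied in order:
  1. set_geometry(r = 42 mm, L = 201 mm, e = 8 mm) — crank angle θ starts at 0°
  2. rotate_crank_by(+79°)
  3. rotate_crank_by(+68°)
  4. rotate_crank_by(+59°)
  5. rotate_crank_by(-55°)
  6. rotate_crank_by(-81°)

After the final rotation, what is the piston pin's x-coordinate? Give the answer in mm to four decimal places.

212.8864

set_geometry: r = 42 mm, L = 201 mm, e = 8 mm; θ ← 0°
rotate_crank_by(+79°): θ ← 0° +79° = 79°
rotate_crank_by(+68°): θ ← 79° +68° = 147°
rotate_crank_by(+59°): θ ← 147° +59° = 206°
rotate_crank_by(-55°): θ ← 206° -55° = 151°
rotate_crank_by(-81°): θ ← 151° -81° = 70°
crank pin P = (r cos θ, r sin θ) = (14.364846, 39.467090)
h = r sin θ − e = 39.467090 − 8 = 31.467090
x = r cos θ + √(L² − h²) = 14.364846 + √(40401.0 − 990.1778) = 14.364846 + 198.521591 = 212.886437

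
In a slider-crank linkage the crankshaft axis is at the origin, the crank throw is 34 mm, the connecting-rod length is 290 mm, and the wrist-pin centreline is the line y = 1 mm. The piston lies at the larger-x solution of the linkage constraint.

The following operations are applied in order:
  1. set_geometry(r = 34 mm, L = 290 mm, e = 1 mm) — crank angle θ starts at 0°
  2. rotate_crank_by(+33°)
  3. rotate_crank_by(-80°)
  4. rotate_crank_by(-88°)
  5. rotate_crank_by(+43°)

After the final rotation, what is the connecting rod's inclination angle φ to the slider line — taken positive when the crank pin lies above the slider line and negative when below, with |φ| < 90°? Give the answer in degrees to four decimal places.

-6.9278

set_geometry: r = 34 mm, L = 290 mm, e = 1 mm; θ ← 0°
rotate_crank_by(+33°): θ ← 0° +33° = 33°
rotate_crank_by(-80°): θ ← 33° -80° = -47°
rotate_crank_by(-88°): θ ← -47° -88° = -135°
rotate_crank_by(+43°): θ ← -135° +43° = -92°
crank pin P = (r cos θ, r sin θ) = (-1.186583, -33.979288)
h = r sin θ − e = -33.979288 − 1 = -34.979288
sin φ = h / L = -34.979288 / 290 = -0.12061823
φ = arcsin(-0.12061823) = -6.927784°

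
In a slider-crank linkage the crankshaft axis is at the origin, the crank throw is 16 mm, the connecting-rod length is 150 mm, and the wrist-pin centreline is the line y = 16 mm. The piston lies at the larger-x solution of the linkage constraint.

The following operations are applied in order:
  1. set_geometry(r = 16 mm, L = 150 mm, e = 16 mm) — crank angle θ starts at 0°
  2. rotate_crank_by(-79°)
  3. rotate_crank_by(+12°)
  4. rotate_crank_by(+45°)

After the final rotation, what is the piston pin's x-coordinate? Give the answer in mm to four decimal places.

set_geometry: r = 16 mm, L = 150 mm, e = 16 mm; θ ← 0°
rotate_crank_by(-79°): θ ← 0° -79° = -79°
rotate_crank_by(+12°): θ ← -79° +12° = -67°
rotate_crank_by(+45°): θ ← -67° +45° = -22°
crank pin P = (r cos θ, r sin θ) = (14.834942, -5.993705)
h = r sin θ − e = -5.993705 − 16 = -21.993705
x = r cos θ + √(L² − h²) = 14.834942 + √(22500.0 − 483.7231) = 14.834942 + 148.378829 = 163.213771

163.2138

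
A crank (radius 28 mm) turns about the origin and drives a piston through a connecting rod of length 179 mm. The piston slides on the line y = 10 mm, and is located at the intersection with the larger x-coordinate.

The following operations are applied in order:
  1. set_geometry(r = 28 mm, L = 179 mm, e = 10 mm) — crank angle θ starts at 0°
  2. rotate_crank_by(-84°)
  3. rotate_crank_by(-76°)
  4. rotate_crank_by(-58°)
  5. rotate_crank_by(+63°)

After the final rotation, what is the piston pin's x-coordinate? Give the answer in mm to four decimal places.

152.2868

set_geometry: r = 28 mm, L = 179 mm, e = 10 mm; θ ← 0°
rotate_crank_by(-84°): θ ← 0° -84° = -84°
rotate_crank_by(-76°): θ ← -84° -76° = -160°
rotate_crank_by(-58°): θ ← -160° -58° = -218°
rotate_crank_by(+63°): θ ← -218° +63° = -155°
crank pin P = (r cos θ, r sin θ) = (-25.376618, -11.833311)
h = r sin θ − e = -11.833311 − 10 = -21.833311
x = r cos θ + √(L² − h²) = -25.376618 + √(32041.0 − 476.6935) = -25.376618 + 177.663464 = 152.286846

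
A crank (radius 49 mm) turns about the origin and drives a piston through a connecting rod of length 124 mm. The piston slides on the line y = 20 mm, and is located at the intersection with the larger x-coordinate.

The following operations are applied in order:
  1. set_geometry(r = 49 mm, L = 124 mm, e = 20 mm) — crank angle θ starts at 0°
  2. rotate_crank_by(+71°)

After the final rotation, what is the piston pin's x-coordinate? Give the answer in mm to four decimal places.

137.1251

set_geometry: r = 49 mm, L = 124 mm, e = 20 mm; θ ← 0°
rotate_crank_by(+71°): θ ← 0° +71° = 71°
crank pin P = (r cos θ, r sin θ) = (15.952840, 46.330410)
h = r sin θ − e = 46.330410 − 20 = 26.330410
x = r cos θ + √(L² − h²) = 15.952840 + √(15376.0 − 693.2905) = 15.952840 + 121.172231 = 137.125070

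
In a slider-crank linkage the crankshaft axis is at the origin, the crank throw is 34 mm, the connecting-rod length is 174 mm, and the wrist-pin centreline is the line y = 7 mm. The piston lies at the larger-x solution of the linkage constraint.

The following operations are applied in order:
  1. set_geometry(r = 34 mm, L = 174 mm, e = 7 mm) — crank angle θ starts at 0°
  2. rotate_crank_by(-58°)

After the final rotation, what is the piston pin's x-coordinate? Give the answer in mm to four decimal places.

188.2875

set_geometry: r = 34 mm, L = 174 mm, e = 7 mm; θ ← 0°
rotate_crank_by(-58°): θ ← 0° -58° = -58°
crank pin P = (r cos θ, r sin θ) = (18.017255, -28.833635)
h = r sin θ − e = -28.833635 − 7 = -35.833635
x = r cos θ + √(L² − h²) = 18.017255 + √(30276.0 − 1284.0494) = 18.017255 + 170.270228 = 188.287483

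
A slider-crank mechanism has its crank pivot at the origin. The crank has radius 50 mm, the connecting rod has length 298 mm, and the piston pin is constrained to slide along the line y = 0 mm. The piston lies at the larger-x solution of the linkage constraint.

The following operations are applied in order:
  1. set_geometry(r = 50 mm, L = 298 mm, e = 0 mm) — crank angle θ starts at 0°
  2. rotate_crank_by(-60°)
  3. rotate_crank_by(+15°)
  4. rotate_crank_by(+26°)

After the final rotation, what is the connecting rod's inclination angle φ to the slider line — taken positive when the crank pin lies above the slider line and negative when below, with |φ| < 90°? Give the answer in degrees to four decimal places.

-3.1314

set_geometry: r = 50 mm, L = 298 mm, e = 0 mm; θ ← 0°
rotate_crank_by(-60°): θ ← 0° -60° = -60°
rotate_crank_by(+15°): θ ← -60° +15° = -45°
rotate_crank_by(+26°): θ ← -45° +26° = -19°
crank pin P = (r cos θ, r sin θ) = (47.275929, -16.278408)
h = r sin θ − e = -16.278408 − 0 = -16.278408
sin φ = h / L = -16.278408 / 298 = -0.05462553
φ = arcsin(-0.05462553) = -3.131371°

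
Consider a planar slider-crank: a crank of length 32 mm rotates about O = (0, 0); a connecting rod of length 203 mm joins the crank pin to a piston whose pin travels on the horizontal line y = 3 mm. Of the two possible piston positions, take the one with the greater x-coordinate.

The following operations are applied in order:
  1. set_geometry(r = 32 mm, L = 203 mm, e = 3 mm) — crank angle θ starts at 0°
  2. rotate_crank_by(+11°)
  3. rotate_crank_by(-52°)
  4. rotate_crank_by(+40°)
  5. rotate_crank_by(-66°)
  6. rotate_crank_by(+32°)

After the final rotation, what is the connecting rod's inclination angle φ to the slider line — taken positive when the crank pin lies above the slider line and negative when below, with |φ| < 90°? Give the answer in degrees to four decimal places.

set_geometry: r = 32 mm, L = 203 mm, e = 3 mm; θ ← 0°
rotate_crank_by(+11°): θ ← 0° +11° = 11°
rotate_crank_by(-52°): θ ← 11° -52° = -41°
rotate_crank_by(+40°): θ ← -41° +40° = -1°
rotate_crank_by(-66°): θ ← -1° -66° = -67°
rotate_crank_by(+32°): θ ← -67° +32° = -35°
crank pin P = (r cos θ, r sin θ) = (26.212865, -18.354446)
h = r sin θ − e = -18.354446 − 3 = -21.354446
sin φ = h / L = -21.354446 / 203 = -0.10519432
φ = arcsin(-0.10519432) = -6.038362°

-6.0384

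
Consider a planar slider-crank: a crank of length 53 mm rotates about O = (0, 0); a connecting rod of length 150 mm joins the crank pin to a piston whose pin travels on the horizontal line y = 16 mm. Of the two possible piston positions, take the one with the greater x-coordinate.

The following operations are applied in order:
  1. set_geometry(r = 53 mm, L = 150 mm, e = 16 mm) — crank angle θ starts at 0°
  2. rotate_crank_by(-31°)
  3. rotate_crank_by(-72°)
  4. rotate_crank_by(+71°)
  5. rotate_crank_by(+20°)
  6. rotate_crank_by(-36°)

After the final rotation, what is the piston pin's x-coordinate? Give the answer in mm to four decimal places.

174.8638

set_geometry: r = 53 mm, L = 150 mm, e = 16 mm; θ ← 0°
rotate_crank_by(-31°): θ ← 0° -31° = -31°
rotate_crank_by(-72°): θ ← -31° -72° = -103°
rotate_crank_by(+71°): θ ← -103° +71° = -32°
rotate_crank_by(+20°): θ ← -32° +20° = -12°
rotate_crank_by(-36°): θ ← -12° -36° = -48°
crank pin P = (r cos θ, r sin θ) = (35.463922, -39.386676)
h = r sin θ − e = -39.386676 − 16 = -55.386676
x = r cos θ + √(L² − h²) = 35.463922 + √(22500.0 − 3067.6839) = 35.463922 + 139.399843 = 174.863765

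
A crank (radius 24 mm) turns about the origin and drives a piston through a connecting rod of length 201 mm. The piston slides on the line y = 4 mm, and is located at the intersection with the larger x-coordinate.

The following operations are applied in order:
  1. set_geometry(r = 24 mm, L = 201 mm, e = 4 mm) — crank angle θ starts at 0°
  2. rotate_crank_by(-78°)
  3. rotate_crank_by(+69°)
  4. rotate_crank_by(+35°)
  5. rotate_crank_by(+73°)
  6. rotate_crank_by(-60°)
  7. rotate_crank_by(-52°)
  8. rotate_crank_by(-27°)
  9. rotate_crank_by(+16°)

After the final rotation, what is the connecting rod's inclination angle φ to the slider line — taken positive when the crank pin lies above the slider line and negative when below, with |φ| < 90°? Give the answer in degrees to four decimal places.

-3.9259

set_geometry: r = 24 mm, L = 201 mm, e = 4 mm; θ ← 0°
rotate_crank_by(-78°): θ ← 0° -78° = -78°
rotate_crank_by(+69°): θ ← -78° +69° = -9°
rotate_crank_by(+35°): θ ← -9° +35° = 26°
rotate_crank_by(+73°): θ ← 26° +73° = 99°
rotate_crank_by(-60°): θ ← 99° -60° = 39°
rotate_crank_by(-52°): θ ← 39° -52° = -13°
rotate_crank_by(-27°): θ ← -13° -27° = -40°
rotate_crank_by(+16°): θ ← -40° +16° = -24°
crank pin P = (r cos θ, r sin θ) = (21.925091, -9.761679)
h = r sin θ − e = -9.761679 − 4 = -13.761679
sin φ = h / L = -13.761679 / 201 = -0.06846607
φ = arcsin(-0.06846607) = -3.925888°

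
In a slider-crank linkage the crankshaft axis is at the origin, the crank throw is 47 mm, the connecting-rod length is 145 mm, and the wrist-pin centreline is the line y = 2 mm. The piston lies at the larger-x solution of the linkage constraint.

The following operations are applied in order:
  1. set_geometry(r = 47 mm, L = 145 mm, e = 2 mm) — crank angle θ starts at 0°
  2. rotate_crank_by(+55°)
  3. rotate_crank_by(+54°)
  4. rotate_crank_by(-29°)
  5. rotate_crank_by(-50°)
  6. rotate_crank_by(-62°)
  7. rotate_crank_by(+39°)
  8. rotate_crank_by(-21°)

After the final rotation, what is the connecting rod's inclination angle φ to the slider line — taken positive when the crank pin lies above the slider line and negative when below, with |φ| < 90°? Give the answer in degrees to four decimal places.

-5.2907

set_geometry: r = 47 mm, L = 145 mm, e = 2 mm; θ ← 0°
rotate_crank_by(+55°): θ ← 0° +55° = 55°
rotate_crank_by(+54°): θ ← 55° +54° = 109°
rotate_crank_by(-29°): θ ← 109° -29° = 80°
rotate_crank_by(-50°): θ ← 80° -50° = 30°
rotate_crank_by(-62°): θ ← 30° -62° = -32°
rotate_crank_by(+39°): θ ← -32° +39° = 7°
rotate_crank_by(-21°): θ ← 7° -21° = -14°
crank pin P = (r cos θ, r sin θ) = (45.603899, -11.370329)
h = r sin θ − e = -11.370329 − 2 = -13.370329
sin φ = h / L = -13.370329 / 145 = -0.09220917
φ = arcsin(-0.09220917) = -5.290712°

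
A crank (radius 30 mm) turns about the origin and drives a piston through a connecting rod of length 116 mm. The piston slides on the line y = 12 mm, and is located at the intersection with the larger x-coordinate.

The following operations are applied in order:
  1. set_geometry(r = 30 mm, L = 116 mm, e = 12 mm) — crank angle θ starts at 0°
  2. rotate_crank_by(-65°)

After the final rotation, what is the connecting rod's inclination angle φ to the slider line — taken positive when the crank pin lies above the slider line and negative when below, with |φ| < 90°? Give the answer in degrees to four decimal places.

-19.7452

set_geometry: r = 30 mm, L = 116 mm, e = 12 mm; θ ← 0°
rotate_crank_by(-65°): θ ← 0° -65° = -65°
crank pin P = (r cos θ, r sin θ) = (12.678548, -27.189234)
h = r sin θ − e = -27.189234 − 12 = -39.189234
sin φ = h / L = -39.189234 / 116 = -0.33783822
φ = arcsin(-0.33783822) = -19.745221°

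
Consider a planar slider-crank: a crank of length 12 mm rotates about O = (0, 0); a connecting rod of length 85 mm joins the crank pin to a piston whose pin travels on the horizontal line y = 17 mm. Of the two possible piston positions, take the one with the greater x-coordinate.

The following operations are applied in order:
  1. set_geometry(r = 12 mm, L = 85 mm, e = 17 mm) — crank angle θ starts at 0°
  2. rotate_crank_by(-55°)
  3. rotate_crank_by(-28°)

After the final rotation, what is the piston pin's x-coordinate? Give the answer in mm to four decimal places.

81.3948

set_geometry: r = 12 mm, L = 85 mm, e = 17 mm; θ ← 0°
rotate_crank_by(-55°): θ ← 0° -55° = -55°
rotate_crank_by(-28°): θ ← -55° -28° = -83°
crank pin P = (r cos θ, r sin θ) = (1.462432, -11.910554)
h = r sin θ − e = -11.910554 − 17 = -28.910554
x = r cos θ + √(L² − h²) = 1.462432 + √(7225.0 − 835.8201) = 1.462432 + 79.932346 = 81.394778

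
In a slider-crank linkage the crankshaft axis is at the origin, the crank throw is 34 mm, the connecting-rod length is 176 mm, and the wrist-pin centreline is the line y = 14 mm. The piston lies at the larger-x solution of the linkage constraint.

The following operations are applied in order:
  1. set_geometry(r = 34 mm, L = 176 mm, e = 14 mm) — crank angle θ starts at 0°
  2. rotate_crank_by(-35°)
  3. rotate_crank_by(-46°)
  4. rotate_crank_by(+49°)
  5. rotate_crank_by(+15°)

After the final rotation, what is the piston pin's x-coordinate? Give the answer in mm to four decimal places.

set_geometry: r = 34 mm, L = 176 mm, e = 14 mm; θ ← 0°
rotate_crank_by(-35°): θ ← 0° -35° = -35°
rotate_crank_by(-46°): θ ← -35° -46° = -81°
rotate_crank_by(+49°): θ ← -81° +49° = -32°
rotate_crank_by(+15°): θ ← -32° +15° = -17°
crank pin P = (r cos θ, r sin θ) = (32.514362, -9.940638)
h = r sin θ − e = -9.940638 − 14 = -23.940638
x = r cos θ + √(L² − h²) = 32.514362 + √(30976.0 − 573.1541) = 32.514362 + 174.364119 = 206.878480

206.8785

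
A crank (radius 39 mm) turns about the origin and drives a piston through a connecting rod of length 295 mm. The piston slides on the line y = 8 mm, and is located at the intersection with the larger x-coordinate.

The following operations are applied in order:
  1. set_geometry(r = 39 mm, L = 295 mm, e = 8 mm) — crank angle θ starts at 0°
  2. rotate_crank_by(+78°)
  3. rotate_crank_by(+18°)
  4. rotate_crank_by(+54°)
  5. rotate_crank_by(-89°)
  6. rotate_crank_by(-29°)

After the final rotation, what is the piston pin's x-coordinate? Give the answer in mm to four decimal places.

set_geometry: r = 39 mm, L = 295 mm, e = 8 mm; θ ← 0°
rotate_crank_by(+78°): θ ← 0° +78° = 78°
rotate_crank_by(+18°): θ ← 78° +18° = 96°
rotate_crank_by(+54°): θ ← 96° +54° = 150°
rotate_crank_by(-89°): θ ← 150° -89° = 61°
rotate_crank_by(-29°): θ ← 61° -29° = 32°
crank pin P = (r cos θ, r sin θ) = (33.073876, 20.666851)
h = r sin θ − e = 20.666851 − 8 = 12.666851
x = r cos θ + √(L² − h²) = 33.073876 + √(87025.0 − 160.4491) = 33.073876 + 294.727927 = 327.801803

327.8018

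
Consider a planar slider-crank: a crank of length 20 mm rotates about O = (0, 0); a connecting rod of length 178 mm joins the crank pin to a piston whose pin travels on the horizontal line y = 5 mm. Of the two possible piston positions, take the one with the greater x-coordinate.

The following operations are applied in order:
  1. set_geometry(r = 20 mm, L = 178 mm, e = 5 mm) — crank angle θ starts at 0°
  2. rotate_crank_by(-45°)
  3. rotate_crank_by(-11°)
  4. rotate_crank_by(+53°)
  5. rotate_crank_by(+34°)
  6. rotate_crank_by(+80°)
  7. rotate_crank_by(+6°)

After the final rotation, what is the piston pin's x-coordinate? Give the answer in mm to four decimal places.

set_geometry: r = 20 mm, L = 178 mm, e = 5 mm; θ ← 0°
rotate_crank_by(-45°): θ ← 0° -45° = -45°
rotate_crank_by(-11°): θ ← -45° -11° = -56°
rotate_crank_by(+53°): θ ← -56° +53° = -3°
rotate_crank_by(+34°): θ ← -3° +34° = 31°
rotate_crank_by(+80°): θ ← 31° +80° = 111°
rotate_crank_by(+6°): θ ← 111° +6° = 117°
crank pin P = (r cos θ, r sin θ) = (-9.079810, 17.820130)
h = r sin θ − e = 17.820130 − 5 = 12.820130
x = r cos θ + √(L² − h²) = -9.079810 + √(31684.0 − 164.3557) = -9.079810 + 177.537726 = 168.457916

168.4579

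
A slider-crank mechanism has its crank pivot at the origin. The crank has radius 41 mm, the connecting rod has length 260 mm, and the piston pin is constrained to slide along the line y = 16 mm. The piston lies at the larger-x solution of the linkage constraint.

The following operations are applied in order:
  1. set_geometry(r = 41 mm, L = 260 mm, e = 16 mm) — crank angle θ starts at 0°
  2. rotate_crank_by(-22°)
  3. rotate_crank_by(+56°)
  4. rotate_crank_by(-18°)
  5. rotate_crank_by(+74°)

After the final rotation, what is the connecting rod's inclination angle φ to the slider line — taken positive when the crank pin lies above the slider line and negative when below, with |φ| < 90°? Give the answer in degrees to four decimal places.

set_geometry: r = 41 mm, L = 260 mm, e = 16 mm; θ ← 0°
rotate_crank_by(-22°): θ ← 0° -22° = -22°
rotate_crank_by(+56°): θ ← -22° +56° = 34°
rotate_crank_by(-18°): θ ← 34° -18° = 16°
rotate_crank_by(+74°): θ ← 16° +74° = 90°
crank pin P = (r cos θ, r sin θ) = (0.000000, 41.000000)
h = r sin θ − e = 41.000000 − 16 = 25.000000
sin φ = h / L = 25.000000 / 260 = 0.09615385
φ = arcsin(0.09615385) = 5.517734°

5.5177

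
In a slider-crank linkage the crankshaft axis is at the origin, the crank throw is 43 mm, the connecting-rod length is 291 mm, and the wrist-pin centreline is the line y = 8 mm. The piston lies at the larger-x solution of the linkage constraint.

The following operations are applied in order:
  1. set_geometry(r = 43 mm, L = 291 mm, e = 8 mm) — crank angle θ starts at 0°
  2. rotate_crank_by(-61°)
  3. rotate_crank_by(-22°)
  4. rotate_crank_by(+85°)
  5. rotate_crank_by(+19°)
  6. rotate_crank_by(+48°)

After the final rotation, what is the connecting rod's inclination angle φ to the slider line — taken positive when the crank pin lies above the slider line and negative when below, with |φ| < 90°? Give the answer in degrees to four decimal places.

set_geometry: r = 43 mm, L = 291 mm, e = 8 mm; θ ← 0°
rotate_crank_by(-61°): θ ← 0° -61° = -61°
rotate_crank_by(-22°): θ ← -61° -22° = -83°
rotate_crank_by(+85°): θ ← -83° +85° = 2°
rotate_crank_by(+19°): θ ← 2° +19° = 21°
rotate_crank_by(+48°): θ ← 21° +48° = 69°
crank pin P = (r cos θ, r sin θ) = (15.409822, 40.143958)
h = r sin θ − e = 40.143958 − 8 = 32.143958
sin φ = h / L = 32.143958 / 291 = 0.11046034
φ = arcsin(0.11046034) = 6.341853°

6.3419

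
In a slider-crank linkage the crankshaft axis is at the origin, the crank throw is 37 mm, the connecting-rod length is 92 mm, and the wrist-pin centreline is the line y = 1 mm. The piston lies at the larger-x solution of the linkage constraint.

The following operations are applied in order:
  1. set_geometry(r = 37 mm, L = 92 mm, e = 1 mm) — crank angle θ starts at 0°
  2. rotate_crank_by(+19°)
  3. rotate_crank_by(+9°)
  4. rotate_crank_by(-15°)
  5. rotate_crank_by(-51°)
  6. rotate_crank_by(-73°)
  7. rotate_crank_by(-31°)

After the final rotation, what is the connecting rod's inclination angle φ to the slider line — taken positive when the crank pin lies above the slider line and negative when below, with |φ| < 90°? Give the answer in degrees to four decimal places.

set_geometry: r = 37 mm, L = 92 mm, e = 1 mm; θ ← 0°
rotate_crank_by(+19°): θ ← 0° +19° = 19°
rotate_crank_by(+9°): θ ← 19° +9° = 28°
rotate_crank_by(-15°): θ ← 28° -15° = 13°
rotate_crank_by(-51°): θ ← 13° -51° = -38°
rotate_crank_by(-73°): θ ← -38° -73° = -111°
rotate_crank_by(-31°): θ ← -111° -31° = -142°
crank pin P = (r cos θ, r sin θ) = (-29.156398, -22.779475)
h = r sin θ − e = -22.779475 − 1 = -23.779475
sin φ = h / L = -23.779475 / 92 = -0.25847255
φ = arcsin(-0.25847255) = -14.979448°

-14.9794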